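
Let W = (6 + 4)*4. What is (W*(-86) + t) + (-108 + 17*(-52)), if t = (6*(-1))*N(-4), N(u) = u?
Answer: -4408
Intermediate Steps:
W = 40 (W = 10*4 = 40)
t = 24 (t = (6*(-1))*(-4) = -6*(-4) = 24)
(W*(-86) + t) + (-108 + 17*(-52)) = (40*(-86) + 24) + (-108 + 17*(-52)) = (-3440 + 24) + (-108 - 884) = -3416 - 992 = -4408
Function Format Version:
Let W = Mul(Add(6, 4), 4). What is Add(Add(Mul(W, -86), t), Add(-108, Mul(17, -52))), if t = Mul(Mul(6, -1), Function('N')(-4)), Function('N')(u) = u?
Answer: -4408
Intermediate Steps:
W = 40 (W = Mul(10, 4) = 40)
t = 24 (t = Mul(Mul(6, -1), -4) = Mul(-6, -4) = 24)
Add(Add(Mul(W, -86), t), Add(-108, Mul(17, -52))) = Add(Add(Mul(40, -86), 24), Add(-108, Mul(17, -52))) = Add(Add(-3440, 24), Add(-108, -884)) = Add(-3416, -992) = -4408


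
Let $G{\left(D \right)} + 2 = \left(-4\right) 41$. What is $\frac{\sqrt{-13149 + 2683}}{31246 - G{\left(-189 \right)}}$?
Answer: $\frac{i \sqrt{10466}}{31412} \approx 0.0032568 i$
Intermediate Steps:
$G{\left(D \right)} = -166$ ($G{\left(D \right)} = -2 - 164 = -166$)
$\frac{\sqrt{-13149 + 2683}}{31246 - G{\left(-189 \right)}} = \frac{\sqrt{-13149 + 2683}}{31246 - -166} = \frac{\sqrt{-10466}}{31246 + 166} = \frac{i \sqrt{10466}}{31412}$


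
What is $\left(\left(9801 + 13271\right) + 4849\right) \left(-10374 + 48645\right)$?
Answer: $1068564591$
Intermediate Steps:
$\left(\left(9801 + 13271\right) + 4849\right) \left(-10374 + 48645\right) = \left(23072 + 4849\right) 38271 = 27921 \cdot 38271 = 1068564591$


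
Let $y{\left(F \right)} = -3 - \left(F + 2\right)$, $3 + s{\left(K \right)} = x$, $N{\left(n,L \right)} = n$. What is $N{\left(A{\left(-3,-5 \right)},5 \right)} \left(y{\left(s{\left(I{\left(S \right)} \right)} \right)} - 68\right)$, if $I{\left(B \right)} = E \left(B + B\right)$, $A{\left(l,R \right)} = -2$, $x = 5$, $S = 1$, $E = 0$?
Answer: $150$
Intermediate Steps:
$I{\left(B \right)} = 0$ ($I{\left(B \right)} = 0 \left(B + B\right) = 0 \cdot 2 B = 0$)
$s{\left(K \right)} = 2$ ($s{\left(K \right)} = -3 + 5 = 2$)
$y{\left(F \right)} = -5 - F$ ($y{\left(F \right)} = -3 - \left(2 + F\right) = -5 - F$)
$N{\left(A{\left(-3,-5 \right)},5 \right)} \left(y{\left(s{\left(I{\left(S \right)} \right)} \right)} - 68\right) = - 2 \left(\left(-5 - 2\right) - 68\right) = - 2 \left(-7 - 68\right) = \left(-2\right) \left(-75\right) = 150$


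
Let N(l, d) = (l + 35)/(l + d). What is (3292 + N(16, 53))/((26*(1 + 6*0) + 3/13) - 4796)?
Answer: -984529/1426161 ≈ -0.69034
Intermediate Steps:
N(l, d) = (35 + l)/(d + l)
(3292 + N(16, 53))/((26*(1 + 6*0) + 3/13) - 4796) = (3292 + (35 + 16)/(53 + 16))/((26*(1 + 6*0) + 3/13) - 4796) = (3292 + 51/69)/((26*(1 + 0) + 3*(1/13)) - 4796) = (3292 + (1/69)*51)/((26*1 + 3/13) - 4796) = (3292 + 17/23)/((26 + 3/13) - 4796) = 75733/(23*(341/13 - 4796)) = 75733/(23*(-62007/13)) = (75733/23)*(-13/62007) = -984529/1426161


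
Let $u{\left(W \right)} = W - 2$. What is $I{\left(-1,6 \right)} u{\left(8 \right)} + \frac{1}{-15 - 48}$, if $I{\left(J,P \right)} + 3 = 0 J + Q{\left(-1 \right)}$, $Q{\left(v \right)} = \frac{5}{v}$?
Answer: $- \frac{3025}{63} \approx -48.016$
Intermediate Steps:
$u{\left(W \right)} = -2 + W$ ($u{\left(W \right)} = W - 2 = -2 + W$)
$I{\left(J,P \right)} = -8$ ($I{\left(J,P \right)} = -3 + \left(0 J + \frac{5}{-1}\right) = -3 + \left(0 + 5 \left(-1\right)\right) = -3 + \left(0 - 5\right) = -3 - 5 = -8$)
$I{\left(-1,6 \right)} u{\left(8 \right)} + \frac{1}{-15 - 48} = - 8 \left(-2 + 8\right) + \frac{1}{-15 - 48} = \left(-8\right) 6 + \frac{1}{-63} = -48 - \frac{1}{63} = - \frac{3025}{63}$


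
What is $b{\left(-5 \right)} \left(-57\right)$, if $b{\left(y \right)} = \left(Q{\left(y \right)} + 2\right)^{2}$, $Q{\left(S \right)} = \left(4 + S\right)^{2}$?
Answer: $-513$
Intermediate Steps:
$b{\left(y \right)} = \left(2 + \left(4 + y\right)^{2}\right)^{2}$ ($b{\left(y \right)} = \left(\left(4 + y\right)^{2} + 2\right)^{2} = \left(2 + \left(4 + y\right)^{2}\right)^{2}$)
$b{\left(-5 \right)} \left(-57\right) = \left(2 + \left(4 - 5\right)^{2}\right)^{2} \left(-57\right) = \left(2 + \left(-1\right)^{2}\right)^{2} \left(-57\right) = \left(2 + 1\right)^{2} \left(-57\right) = 3^{2} \left(-57\right) = 9 \left(-57\right) = -513$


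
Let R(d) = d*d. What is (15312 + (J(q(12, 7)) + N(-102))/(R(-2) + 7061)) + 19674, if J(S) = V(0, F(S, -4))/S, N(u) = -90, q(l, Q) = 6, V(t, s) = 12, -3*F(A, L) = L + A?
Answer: 247176002/7065 ≈ 34986.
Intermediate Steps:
F(A, L) = -A/3 - L/3 (F(A, L) = -(L + A)/3 = -(A + L)/3 = -A/3 - L/3)
J(S) = 12/S
R(d) = d**2
(15312 + (J(q(12, 7)) + N(-102))/(R(-2) + 7061)) + 19674 = (15312 + (12/6 - 90)/((-2)**2 + 7061)) + 19674 = (15312 + (12*(1/6) - 90)/(4 + 7061)) + 19674 = (15312 + (2 - 90)/7065) + 19674 = (15312 - 88*1/7065) + 19674 = (15312 - 88/7065) + 19674 = 108179192/7065 + 19674 = 247176002/7065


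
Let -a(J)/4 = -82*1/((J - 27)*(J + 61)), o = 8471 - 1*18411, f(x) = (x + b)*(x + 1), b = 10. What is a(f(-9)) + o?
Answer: -18439028/1855 ≈ -9940.2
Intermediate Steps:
f(x) = (1 + x)*(10 + x) (f(x) = (x + 10)*(x + 1) = (10 + x)*(1 + x) = (1 + x)*(10 + x))
o = -9940 (o = 8471 - 18411 = -9940)
a(J) = 328/((-27 + J)*(61 + J)) (a(J) = -(-328)/((J - 27)*(J + 61)) = -(-328)/((-27 + J)*(61 + J)) = 328/((-27 + J)*(61 + J)))
a(f(-9)) + o = 328/(-1647 + (10 + (-9)² + 11*(-9))² + 34*(10 + (-9)² + 11*(-9))) - 9940 = 328/(-1647 + (10 + 81 - 99)² + 34*(10 + 81 - 99)) - 9940 = 328/(-1647 + (-8)² + 34*(-8)) - 9940 = 328/(-1647 + 64 - 272) - 9940 = 328/(-1855) - 9940 = 328*(-1/1855) - 9940 = -328/1855 - 9940 = -18439028/1855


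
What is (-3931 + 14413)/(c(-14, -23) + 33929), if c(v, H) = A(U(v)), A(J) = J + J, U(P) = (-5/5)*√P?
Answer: 16935418/54817957 + 6988*I*√14/383725699 ≈ 0.30894 + 6.8139e-5*I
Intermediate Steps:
U(P) = -√P (U(P) = (-5*⅕)*√P = -√P)
A(J) = 2*J
c(v, H) = -2*√v (c(v, H) = 2*(-√v) = -2*√v)
(-3931 + 14413)/(c(-14, -23) + 33929) = (-3931 + 14413)/(-2*I*√14 + 33929) = 10482/(-2*I*√14 + 33929) = 10482/(33929 - 2*I*√14)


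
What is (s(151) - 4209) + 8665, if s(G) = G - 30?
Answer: 4577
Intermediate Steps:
s(G) = -30 + G
(s(151) - 4209) + 8665 = ((-30 + 151) - 4209) + 8665 = (121 - 4209) + 8665 = -4088 + 8665 = 4577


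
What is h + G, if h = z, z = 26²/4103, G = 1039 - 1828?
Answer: -3236591/4103 ≈ -788.83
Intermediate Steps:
G = -789
z = 676/4103 (z = 676*(1/4103) = 676/4103 ≈ 0.16476)
h = 676/4103 ≈ 0.16476
h + G = 676/4103 - 789 = -3236591/4103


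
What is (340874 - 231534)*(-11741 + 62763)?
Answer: 5578745480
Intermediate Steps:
(340874 - 231534)*(-11741 + 62763) = 109340*51022 = 5578745480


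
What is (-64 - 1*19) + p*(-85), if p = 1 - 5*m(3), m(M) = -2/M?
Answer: -1354/3 ≈ -451.33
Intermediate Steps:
p = 13/3 (p = 1 - (-10)/3 = 1 - 5*(-⅔) = 1 + 10/3 = 13/3 ≈ 4.3333)
(-64 - 1*19) + p*(-85) = (-64 - 1*19) + (13/3)*(-85) = (-64 - 19) - 1105/3 = -83 - 1105/3 = -1354/3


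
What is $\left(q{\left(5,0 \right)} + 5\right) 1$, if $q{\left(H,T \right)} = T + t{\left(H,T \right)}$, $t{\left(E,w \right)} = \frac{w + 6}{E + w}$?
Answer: $\frac{31}{5} \approx 6.2$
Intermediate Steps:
$t{\left(E,w \right)} = \frac{6 + w}{E + w}$
$q{\left(H,T \right)} = T + \frac{6 + T}{H + T}$
$\left(q{\left(5,0 \right)} + 5\right) 1 = \left(\frac{6 + 0 + 0 \left(5 + 0\right)}{5 + 0} + 5\right) 1 = \left(\frac{6 + 0 + 0 \cdot 5}{5} + 5\right) 1 = \left(\frac{6 + 0 + 0}{5} + 5\right) 1 = \left(\frac{1}{5} \cdot 6 + 5\right) 1 = \left(\frac{6}{5} + 5\right) 1 = \frac{31}{5} \cdot 1 = \frac{31}{5}$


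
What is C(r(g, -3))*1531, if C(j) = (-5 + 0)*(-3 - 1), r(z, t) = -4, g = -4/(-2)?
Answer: 30620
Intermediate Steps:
g = 2 (g = -4*(-½) = 2)
C(j) = 20 (C(j) = -5*(-4) = 20)
C(r(g, -3))*1531 = 20*1531 = 30620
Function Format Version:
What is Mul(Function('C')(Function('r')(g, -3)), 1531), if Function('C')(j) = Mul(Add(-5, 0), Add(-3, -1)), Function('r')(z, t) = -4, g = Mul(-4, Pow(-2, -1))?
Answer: 30620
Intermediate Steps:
g = 2 (g = Mul(-4, Rational(-1, 2)) = 2)
Function('C')(j) = 20 (Function('C')(j) = Mul(-5, -4) = 20)
Mul(Function('C')(Function('r')(g, -3)), 1531) = Mul(20, 1531) = 30620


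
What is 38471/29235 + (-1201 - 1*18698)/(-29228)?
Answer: 1706177653/854480580 ≈ 1.9967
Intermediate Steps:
38471/29235 + (-1201 - 1*18698)/(-29228) = 38471*(1/29235) + (-1201 - 18698)*(-1/29228) = 38471/29235 - 19899*(-1/29228) = 38471/29235 + 19899/29228 = 1706177653/854480580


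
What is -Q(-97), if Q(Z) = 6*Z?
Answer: 582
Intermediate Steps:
-Q(-97) = -6*(-97) = -1*(-582) = 582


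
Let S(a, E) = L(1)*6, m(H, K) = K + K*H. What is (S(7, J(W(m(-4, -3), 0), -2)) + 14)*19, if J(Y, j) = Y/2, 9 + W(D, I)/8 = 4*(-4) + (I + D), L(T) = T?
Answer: 380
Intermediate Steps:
m(H, K) = K + H*K
W(D, I) = -200 + 8*D + 8*I (W(D, I) = -72 + 8*(4*(-4) + (I + D)) = -72 + 8*(-16 + (D + I)) = -72 + 8*(-16 + D + I) = -72 + (-128 + 8*D + 8*I) = -200 + 8*D + 8*I)
J(Y, j) = Y/2 (J(Y, j) = Y*(½) = Y/2)
S(a, E) = 6 (S(a, E) = 1*6 = 6)
(S(7, J(W(m(-4, -3), 0), -2)) + 14)*19 = (6 + 14)*19 = 20*19 = 380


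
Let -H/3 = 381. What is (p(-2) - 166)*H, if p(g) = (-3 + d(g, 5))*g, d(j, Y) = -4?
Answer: 173736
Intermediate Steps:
H = -1143 (H = -3*381 = -1143)
p(g) = -7*g (p(g) = (-3 - 4)*g = -7*g)
(p(-2) - 166)*H = (-7*(-2) - 166)*(-1143) = (14 - 166)*(-1143) = -152*(-1143) = 173736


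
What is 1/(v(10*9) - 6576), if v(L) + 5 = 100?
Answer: -1/6481 ≈ -0.00015430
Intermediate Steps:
v(L) = 95 (v(L) = -5 + 100 = 95)
1/(v(10*9) - 6576) = 1/(95 - 6576) = 1/(-6481) = -1/6481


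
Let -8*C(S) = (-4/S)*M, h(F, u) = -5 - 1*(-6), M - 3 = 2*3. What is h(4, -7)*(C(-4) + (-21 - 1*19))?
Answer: -329/8 ≈ -41.125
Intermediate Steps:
M = 9 (M = 3 + 2*3 = 3 + 6 = 9)
h(F, u) = 1 (h(F, u) = -5 + 6 = 1)
C(S) = 9/(2*S) (C(S) = -(-4/S)*9/8 = -(-9)/(2*S) = 9/(2*S))
h(4, -7)*(C(-4) + (-21 - 1*19)) = 1*((9/2)/(-4) + (-21 - 1*19)) = 1*((9/2)*(-¼) + (-21 - 19)) = 1*(-9/8 - 40) = 1*(-329/8) = -329/8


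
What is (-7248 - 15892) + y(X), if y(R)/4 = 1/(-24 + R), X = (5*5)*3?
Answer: -1180136/51 ≈ -23140.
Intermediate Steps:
X = 75 (X = 25*3 = 75)
y(R) = 4/(-24 + R)
(-7248 - 15892) + y(X) = (-7248 - 15892) + 4/(-24 + 75) = -23140 + 4/51 = -1180136/51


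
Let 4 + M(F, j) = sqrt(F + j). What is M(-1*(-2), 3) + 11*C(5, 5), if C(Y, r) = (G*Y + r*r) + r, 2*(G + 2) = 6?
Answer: 381 + sqrt(5) ≈ 383.24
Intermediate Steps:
M(F, j) = -4 + sqrt(F + j)
G = 1 (G = -2 + (1/2)*6 = -2 + 3 = 1)
C(Y, r) = Y + r + r**2 (C(Y, r) = (1*Y + r*r) + r = (Y + r**2) + r = Y + r + r**2)
M(-1*(-2), 3) + 11*C(5, 5) = (-4 + sqrt(-1*(-2) + 3)) + 11*(5 + 5 + 5**2) = (-4 + sqrt(2 + 3)) + 11*(5 + 5 + 25) = (-4 + sqrt(5)) + 11*35 = (-4 + sqrt(5)) + 385 = 381 + sqrt(5)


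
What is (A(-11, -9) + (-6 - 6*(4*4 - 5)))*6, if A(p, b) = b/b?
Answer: -426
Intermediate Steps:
A(p, b) = 1
(A(-11, -9) + (-6 - 6*(4*4 - 5)))*6 = (1 + (-6 - 6*(4*4 - 5)))*6 = (1 + (-6 - 6*(16 - 5)))*6 = (1 + (-6 - 6*11))*6 = (1 + (-6 - 66))*6 = (1 - 72)*6 = -71*6 = -426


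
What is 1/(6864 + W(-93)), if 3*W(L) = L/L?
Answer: 3/20593 ≈ 0.00014568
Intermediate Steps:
W(L) = 1/3 (W(L) = (L/L)/3 = (1/3)*1 = 1/3)
1/(6864 + W(-93)) = 1/(6864 + 1/3) = 1/(20593/3) = 3/20593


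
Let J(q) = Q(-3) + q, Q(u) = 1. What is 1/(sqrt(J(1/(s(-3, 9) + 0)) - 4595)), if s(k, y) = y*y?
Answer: -9*I*sqrt(372113)/372113 ≈ -0.014754*I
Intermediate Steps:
s(k, y) = y**2
J(q) = 1 + q
1/(sqrt(J(1/(s(-3, 9) + 0)) - 4595)) = 1/(sqrt((1 + 1/(9**2 + 0)) - 4595)) = 1/(sqrt((1 + 1/(81 + 0)) - 4595)) = 1/(sqrt((1 + 1/81) - 4595)) = 1/(sqrt(82/81 - 4595)) = 1/(sqrt(-372113/81)) = 1/(I*sqrt(372113)/9) = -9*I*sqrt(372113)/372113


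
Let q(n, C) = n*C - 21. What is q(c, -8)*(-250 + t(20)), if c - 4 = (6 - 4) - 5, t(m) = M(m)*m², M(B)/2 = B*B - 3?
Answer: -9203150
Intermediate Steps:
M(B) = -6 + 2*B² (M(B) = 2*(B*B - 3) = 2*(B² - 3) = 2*(-3 + B²) = -6 + 2*B²)
t(m) = m²*(-6 + 2*m²) (t(m) = (-6 + 2*m²)*m² = m²*(-6 + 2*m²))
c = 1 (c = 4 + ((6 - 4) - 5) = 4 + (2 - 5) = 4 - 3 = 1)
q(n, C) = -21 + C*n (q(n, C) = C*n - 21 = -21 + C*n)
q(c, -8)*(-250 + t(20)) = (-21 - 8*1)*(-250 + 2*20²*(-3 + 20²)) = (-21 - 8)*(-250 + 2*400*(-3 + 400)) = -29*(-250 + 2*400*397) = -29*(-250 + 317600) = -29*317350 = -9203150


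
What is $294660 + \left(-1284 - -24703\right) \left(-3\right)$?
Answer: $224403$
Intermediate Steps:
$294660 + \left(-1284 - -24703\right) \left(-3\right) = 294660 + \left(-1284 + 24703\right) \left(-3\right) = 294660 + 23419 \left(-3\right) = 294660 - 70257 = 224403$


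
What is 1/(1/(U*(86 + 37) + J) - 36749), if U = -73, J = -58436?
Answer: -67415/2477433836 ≈ -2.7212e-5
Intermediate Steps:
1/(1/(U*(86 + 37) + J) - 36749) = 1/(1/(-73*(86 + 37) - 58436) - 36749) = 1/(1/(-73*123 - 58436) - 36749) = 1/(1/(-8979 - 58436) - 36749) = 1/(1/(-67415) - 36749) = 1/(-1/67415 - 36749) = 1/(-2477433836/67415) = -67415/2477433836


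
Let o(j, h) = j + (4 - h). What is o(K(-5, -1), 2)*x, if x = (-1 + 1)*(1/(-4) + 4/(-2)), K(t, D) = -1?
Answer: 0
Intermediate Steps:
o(j, h) = 4 + j - h
x = 0 (x = 0*(1*(-¼) + 4*(-½)) = 0*(-¼ - 2) = 0*(-9/4) = 0)
o(K(-5, -1), 2)*x = (4 - 1 - 1*2)*0 = (4 - 1 - 2)*0 = 1*0 = 0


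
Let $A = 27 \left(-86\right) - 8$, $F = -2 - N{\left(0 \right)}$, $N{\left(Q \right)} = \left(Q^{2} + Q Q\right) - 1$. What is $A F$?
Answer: $2330$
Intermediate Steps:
$N{\left(Q \right)} = -1 + 2 Q^{2}$ ($N{\left(Q \right)} = \left(Q^{2} + Q^{2}\right) - 1 = 2 Q^{2} - 1 = -1 + 2 Q^{2}$)
$F = -1$ ($F = -2 - \left(-1 + 2 \cdot 0^{2}\right) = -2 - \left(-1 + 2 \cdot 0\right) = -2 - \left(-1 + 0\right) = -2 - -1 = -2 + 1 = -1$)
$A = -2330$ ($A = -2322 - 8 = -2330$)
$A F = \left(-2330\right) \left(-1\right) = 2330$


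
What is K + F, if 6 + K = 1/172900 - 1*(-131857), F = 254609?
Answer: 66818934001/172900 ≈ 3.8646e+5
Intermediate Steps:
K = 22797037901/172900 (K = -6 + (1/172900 - 1*(-131857)) = -6 + (1/172900 + 131857) = -6 + 22798075301/172900 = 22797037901/172900 ≈ 1.3185e+5)
K + F = 22797037901/172900 + 254609 = 66818934001/172900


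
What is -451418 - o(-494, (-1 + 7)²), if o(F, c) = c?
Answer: -451454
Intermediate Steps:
-451418 - o(-494, (-1 + 7)²) = -451418 - (-1 + 7)² = -451418 - 1*6² = -451418 - 1*36 = -451418 - 36 = -451454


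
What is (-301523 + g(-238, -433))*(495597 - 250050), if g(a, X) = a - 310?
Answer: -74172627837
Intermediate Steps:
g(a, X) = -310 + a
(-301523 + g(-238, -433))*(495597 - 250050) = (-301523 + (-310 - 238))*(495597 - 250050) = (-301523 - 548)*245547 = -302071*245547 = -74172627837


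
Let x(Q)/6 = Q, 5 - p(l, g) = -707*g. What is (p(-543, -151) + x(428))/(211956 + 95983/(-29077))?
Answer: -3029358168/6162948629 ≈ -0.49154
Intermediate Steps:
p(l, g) = 5 + 707*g (p(l, g) = 5 - (-707)*g = 5 + 707*g)
x(Q) = 6*Q
(p(-543, -151) + x(428))/(211956 + 95983/(-29077)) = ((5 + 707*(-151)) + 6*428)/(211956 + 95983/(-29077)) = ((5 - 106757) + 2568)/(211956 + 95983*(-1/29077)) = (-106752 + 2568)/(211956 - 95983/29077) = -104184/6162948629/29077 = -104184*29077/6162948629 = -3029358168/6162948629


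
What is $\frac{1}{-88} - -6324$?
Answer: $\frac{556511}{88} \approx 6324.0$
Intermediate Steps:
$\frac{1}{-88} - -6324 = - \frac{1}{88} + 6324 = \frac{556511}{88}$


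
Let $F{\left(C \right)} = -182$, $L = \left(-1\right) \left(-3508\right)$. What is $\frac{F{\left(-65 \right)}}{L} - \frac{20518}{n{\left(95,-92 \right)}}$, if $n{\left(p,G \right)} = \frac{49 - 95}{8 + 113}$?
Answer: $\frac{2177306513}{40342} \approx 53971.0$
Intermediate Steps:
$L = 3508$
$n{\left(p,G \right)} = - \frac{46}{121}$
$\frac{F{\left(-65 \right)}}{L} - \frac{20518}{n{\left(95,-92 \right)}} = - \frac{182}{3508} - \frac{20518}{- \frac{46}{121}} = \left(-182\right) \frac{1}{3508} - - \frac{1241339}{23} = - \frac{91}{1754} + \frac{1241339}{23} = \frac{2177306513}{40342}$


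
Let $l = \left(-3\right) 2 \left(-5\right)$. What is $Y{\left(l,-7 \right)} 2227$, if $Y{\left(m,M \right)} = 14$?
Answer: $31178$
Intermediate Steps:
$l = 30$ ($l = \left(-6\right) \left(-5\right) = 30$)
$Y{\left(l,-7 \right)} 2227 = 14 \cdot 2227 = 31178$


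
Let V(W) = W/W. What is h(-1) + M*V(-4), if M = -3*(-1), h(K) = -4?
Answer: -1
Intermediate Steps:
V(W) = 1
M = 3
h(-1) + M*V(-4) = -4 + 3*1 = -4 + 3 = -1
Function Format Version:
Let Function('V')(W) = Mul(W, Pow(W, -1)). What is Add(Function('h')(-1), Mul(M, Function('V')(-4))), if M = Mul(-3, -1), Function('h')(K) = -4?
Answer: -1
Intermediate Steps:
Function('V')(W) = 1
M = 3
Add(Function('h')(-1), Mul(M, Function('V')(-4))) = Add(-4, Mul(3, 1)) = Add(-4, 3) = -1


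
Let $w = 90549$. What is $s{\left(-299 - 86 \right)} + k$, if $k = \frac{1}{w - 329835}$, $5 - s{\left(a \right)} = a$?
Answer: $\frac{93321539}{239286} \approx 390.0$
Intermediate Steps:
$s{\left(a \right)} = 5 - a$
$k = - \frac{1}{239286}$ ($k = \frac{1}{90549 - 329835} = \frac{1}{-239286} = - \frac{1}{239286} \approx -4.1791 \cdot 10^{-6}$)
$s{\left(-299 - 86 \right)} + k = \left(5 - \left(-299 - 86\right)\right) - \frac{1}{239286} = \left(5 - -385\right) - \frac{1}{239286} = \left(5 + 385\right) - \frac{1}{239286} = 390 - \frac{1}{239286} = \frac{93321539}{239286}$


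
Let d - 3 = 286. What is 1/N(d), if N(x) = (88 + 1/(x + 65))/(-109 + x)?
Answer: 63720/31153 ≈ 2.0454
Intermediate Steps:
d = 289 (d = 3 + 286 = 289)
N(x) = (88 + 1/(65 + x))/(-109 + x)
1/N(d) = 1/((5721 + 88*289)/(-7085 + 289² - 44*289)) = 1/((5721 + 25432)/(-7085 + 83521 - 12716)) = 1/(31153/63720) = 63720/31153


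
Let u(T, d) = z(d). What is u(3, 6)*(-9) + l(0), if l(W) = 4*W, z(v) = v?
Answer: -54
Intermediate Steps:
u(T, d) = d
u(3, 6)*(-9) + l(0) = 6*(-9) + 4*0 = -54 + 0 = -54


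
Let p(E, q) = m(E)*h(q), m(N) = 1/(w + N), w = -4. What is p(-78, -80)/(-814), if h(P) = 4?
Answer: 1/16687 ≈ 5.9927e-5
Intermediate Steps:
m(N) = 1/(-4 + N)
p(E, q) = 4/(-4 + E)
p(-78, -80)/(-814) = (4/(-4 - 78))/(-814) = (4/(-82))*(-1/814) = (4*(-1/82))*(-1/814) = -2/41*(-1/814) = 1/16687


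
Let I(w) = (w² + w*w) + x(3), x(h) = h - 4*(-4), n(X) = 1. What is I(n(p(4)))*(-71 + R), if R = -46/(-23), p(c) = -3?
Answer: -1449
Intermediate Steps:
x(h) = 16 + h (x(h) = h + 16 = 16 + h)
R = 2 (R = -46*(-1/23) = 2)
I(w) = 19 + 2*w² (I(w) = (w² + w*w) + (16 + 3) = (w² + w²) + 19 = 2*w² + 19 = 19 + 2*w²)
I(n(p(4)))*(-71 + R) = (19 + 2*1²)*(-71 + 2) = (19 + 2*1)*(-69) = (19 + 2)*(-69) = 21*(-69) = -1449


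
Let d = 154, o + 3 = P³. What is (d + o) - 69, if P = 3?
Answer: 109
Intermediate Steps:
o = 24 (o = -3 + 3³ = -3 + 27 = 24)
(d + o) - 69 = (154 + 24) - 69 = 178 - 69 = 109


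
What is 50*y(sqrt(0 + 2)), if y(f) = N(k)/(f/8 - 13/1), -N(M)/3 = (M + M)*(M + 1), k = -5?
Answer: 2496000/5407 + 24000*sqrt(2)/5407 ≈ 467.90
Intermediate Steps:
N(M) = -6*M*(1 + M) (N(M) = -3*(M + M)*(M + 1) = -3*2*M*(1 + M) = -6*M*(1 + M))
y(f) = -120/(-13 + f/8) (y(f) = (-6*(-5)*(1 - 5))/(f/8 - 13/1) = (-6*(-5)*(-4))/(f*(1/8) - 13*1) = -120/(f/8 - 13) = -120/(-13 + f/8))
50*y(sqrt(0 + 2)) = 50*(-960/(-104 + sqrt(0 + 2))) = 50*(-960/(-104 + sqrt(2))) = -48000/(-104 + sqrt(2))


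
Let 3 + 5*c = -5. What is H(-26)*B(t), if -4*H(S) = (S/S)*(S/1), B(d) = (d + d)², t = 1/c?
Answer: 325/32 ≈ 10.156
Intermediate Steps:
c = -8/5 (c = -⅗ + (⅕)*(-5) = -⅗ - 1 = -8/5 ≈ -1.6000)
t = -5/8 (t = 1/(-8/5) = -5/8 ≈ -0.62500)
B(d) = 4*d² (B(d) = (2*d)² = 4*d²)
H(S) = -S/4 (H(S) = -S/S*S/1/4 = -S*1/4 = -S/4)
H(-26)*B(t) = (-¼*(-26))*(4*(-5/8)²) = 13*(4*(25/64))/2 = (13/2)*(25/16) = 325/32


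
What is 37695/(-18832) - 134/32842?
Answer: -620251339/309240272 ≈ -2.0057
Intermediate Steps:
37695/(-18832) - 134/32842 = 37695*(-1/18832) - 134*1/32842 = -37695/18832 - 67/16421 = -620251339/309240272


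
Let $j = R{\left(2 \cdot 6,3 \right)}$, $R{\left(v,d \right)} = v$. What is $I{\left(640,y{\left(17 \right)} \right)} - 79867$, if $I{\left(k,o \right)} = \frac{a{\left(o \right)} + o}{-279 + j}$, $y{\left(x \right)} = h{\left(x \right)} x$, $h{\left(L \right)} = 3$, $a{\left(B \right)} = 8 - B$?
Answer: $- \frac{21324497}{267} \approx -79867.0$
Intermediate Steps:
$j = 12$ ($j = 2 \cdot 6 = 12$)
$y{\left(x \right)} = 3 x$
$I{\left(k,o \right)} = - \frac{8}{267}$ ($I{\left(k,o \right)} = \frac{\left(8 - o\right) + o}{-279 + 12} = \frac{8}{-267} = 8 \left(- \frac{1}{267}\right) = - \frac{8}{267}$)
$I{\left(640,y{\left(17 \right)} \right)} - 79867 = - \frac{8}{267} - 79867 = - \frac{21324497}{267}$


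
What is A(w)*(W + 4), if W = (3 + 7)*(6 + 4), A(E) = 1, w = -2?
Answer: 104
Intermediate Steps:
W = 100 (W = 10*10 = 100)
A(w)*(W + 4) = 1*(100 + 4) = 1*104 = 104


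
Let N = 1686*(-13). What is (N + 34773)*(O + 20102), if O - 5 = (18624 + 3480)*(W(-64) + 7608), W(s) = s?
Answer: 2143862839965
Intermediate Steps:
N = -21918
O = 166752581 (O = 5 + (18624 + 3480)*(-64 + 7608) = 5 + 22104*7544 = 5 + 166752576 = 166752581)
(N + 34773)*(O + 20102) = (-21918 + 34773)*(166752581 + 20102) = 12855*166772683 = 2143862839965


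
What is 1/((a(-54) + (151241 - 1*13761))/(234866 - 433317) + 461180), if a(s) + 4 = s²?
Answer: 198451/91521491788 ≈ 2.1684e-6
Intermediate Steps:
a(s) = -4 + s²
1/((a(-54) + (151241 - 1*13761))/(234866 - 433317) + 461180) = 1/(((-4 + (-54)²) + (151241 - 1*13761))/(234866 - 433317) + 461180) = 1/(((-4 + 2916) + (151241 - 13761))/(-198451) + 461180) = 1/((2912 + 137480)*(-1/198451) + 461180) = 1/(140392*(-1/198451) + 461180) = 1/(-140392/198451 + 461180) = 1/(91521491788/198451) = 198451/91521491788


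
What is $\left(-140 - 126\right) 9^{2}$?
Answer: $-21546$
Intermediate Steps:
$\left(-140 - 126\right) 9^{2} = \left(-266\right) 81 = -21546$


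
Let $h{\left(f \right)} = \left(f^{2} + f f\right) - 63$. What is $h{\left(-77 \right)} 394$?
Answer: $4647230$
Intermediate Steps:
$h{\left(f \right)} = -63 + 2 f^{2}$ ($h{\left(f \right)} = \left(f^{2} + f^{2}\right) - 63 = 2 f^{2} - 63 = -63 + 2 f^{2}$)
$h{\left(-77 \right)} 394 = \left(-63 + 2 \left(-77\right)^{2}\right) 394 = \left(-63 + 2 \cdot 5929\right) 394 = \left(-63 + 11858\right) 394 = 11795 \cdot 394 = 4647230$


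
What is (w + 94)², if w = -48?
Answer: 2116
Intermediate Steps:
(w + 94)² = (-48 + 94)² = 46² = 2116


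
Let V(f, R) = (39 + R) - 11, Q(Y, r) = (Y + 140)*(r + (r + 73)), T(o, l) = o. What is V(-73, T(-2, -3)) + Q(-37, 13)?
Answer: 10223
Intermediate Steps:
Q(Y, r) = (73 + 2*r)*(140 + Y) (Q(Y, r) = (140 + Y)*(r + (73 + r)) = (140 + Y)*(73 + 2*r) = (73 + 2*r)*(140 + Y))
V(f, R) = 28 + R
V(-73, T(-2, -3)) + Q(-37, 13) = (28 - 2) + (10220 + 73*(-37) + 280*13 + 2*(-37)*13) = 26 + (10220 - 2701 + 3640 - 962) = 26 + 10197 = 10223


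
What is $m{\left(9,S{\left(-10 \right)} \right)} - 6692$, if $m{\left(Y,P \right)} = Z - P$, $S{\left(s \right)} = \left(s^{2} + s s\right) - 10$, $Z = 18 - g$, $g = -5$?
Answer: $-6859$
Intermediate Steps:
$Z = 23$ ($Z = 18 - -5 = 18 + 5 = 23$)
$S{\left(s \right)} = -10 + 2 s^{2}$ ($S{\left(s \right)} = \left(s^{2} + s^{2}\right) - 10 = 2 s^{2} - 10 = -10 + 2 s^{2}$)
$m{\left(Y,P \right)} = 23 - P$
$m{\left(9,S{\left(-10 \right)} \right)} - 6692 = \left(23 - \left(-10 + 2 \left(-10\right)^{2}\right)\right) - 6692 = \left(23 - \left(-10 + 2 \cdot 100\right)\right) - 6692 = \left(23 - \left(-10 + 200\right)\right) - 6692 = \left(23 - 190\right) - 6692 = -167 - 6692 = -6859$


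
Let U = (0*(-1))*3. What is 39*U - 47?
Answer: -47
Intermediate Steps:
U = 0 (U = 0*3 = 0)
39*U - 47 = 39*0 - 47 = 0 - 47 = -47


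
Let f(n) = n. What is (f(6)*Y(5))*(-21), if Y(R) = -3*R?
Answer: 1890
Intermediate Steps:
(f(6)*Y(5))*(-21) = (6*(-3*5))*(-21) = (6*(-15))*(-21) = -90*(-21) = 1890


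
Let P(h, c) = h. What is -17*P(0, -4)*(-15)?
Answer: 0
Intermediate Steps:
-17*P(0, -4)*(-15) = -17*0*(-15) = 0*(-15) = 0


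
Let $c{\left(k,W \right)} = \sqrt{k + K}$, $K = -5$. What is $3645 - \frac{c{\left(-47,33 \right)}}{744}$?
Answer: $3645 - \frac{i \sqrt{13}}{372} \approx 3645.0 - 0.0096923 i$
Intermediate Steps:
$c{\left(k,W \right)} = \sqrt{-5 + k}$ ($c{\left(k,W \right)} = \sqrt{k - 5} = \sqrt{-5 + k}$)
$3645 - \frac{c{\left(-47,33 \right)}}{744} = 3645 - \frac{\sqrt{-5 - 47}}{744} = 3645 - \sqrt{-52} \cdot \frac{1}{744} = 3645 - 2 i \sqrt{13} \cdot \frac{1}{744} = 3645 - \frac{i \sqrt{13}}{372}$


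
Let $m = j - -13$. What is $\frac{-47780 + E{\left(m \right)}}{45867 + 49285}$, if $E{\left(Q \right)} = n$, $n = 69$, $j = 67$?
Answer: $- \frac{47711}{95152} \approx -0.50142$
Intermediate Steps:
$m = 80$ ($m = 67 - -13 = 67 + 13 = 80$)
$E{\left(Q \right)} = 69$
$\frac{-47780 + E{\left(m \right)}}{45867 + 49285} = \frac{-47780 + 69}{45867 + 49285} = - \frac{47711}{95152}$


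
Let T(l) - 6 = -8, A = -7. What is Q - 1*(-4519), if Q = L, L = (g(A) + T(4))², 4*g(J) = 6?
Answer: 18077/4 ≈ 4519.3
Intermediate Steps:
T(l) = -2 (T(l) = 6 - 8 = -2)
g(J) = 3/2 (g(J) = (¼)*6 = 3/2)
L = ¼ (L = (3/2 - 2)² = (-½)² = ¼ ≈ 0.25000)
Q = ¼ ≈ 0.25000
Q - 1*(-4519) = ¼ - 1*(-4519) = ¼ + 4519 = 18077/4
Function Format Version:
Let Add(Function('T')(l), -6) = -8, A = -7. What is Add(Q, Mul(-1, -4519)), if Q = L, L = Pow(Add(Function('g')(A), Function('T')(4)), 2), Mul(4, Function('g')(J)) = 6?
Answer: Rational(18077, 4) ≈ 4519.3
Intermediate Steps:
Function('T')(l) = -2 (Function('T')(l) = Add(6, -8) = -2)
Function('g')(J) = Rational(3, 2) (Function('g')(J) = Mul(Rational(1, 4), 6) = Rational(3, 2))
L = Rational(1, 4) (L = Pow(Add(Rational(3, 2), -2), 2) = Pow(Rational(-1, 2), 2) = Rational(1, 4) ≈ 0.25000)
Q = Rational(1, 4) ≈ 0.25000
Add(Q, Mul(-1, -4519)) = Add(Rational(1, 4), Mul(-1, -4519)) = Add(Rational(1, 4), 4519) = Rational(18077, 4)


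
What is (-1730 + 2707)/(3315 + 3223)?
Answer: 977/6538 ≈ 0.14943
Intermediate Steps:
(-1730 + 2707)/(3315 + 3223) = 977/6538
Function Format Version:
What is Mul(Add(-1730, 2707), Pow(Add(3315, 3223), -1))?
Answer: Rational(977, 6538) ≈ 0.14943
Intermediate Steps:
Mul(Add(-1730, 2707), Pow(Add(3315, 3223), -1)) = Mul(977, Pow(6538, -1)) = Mul(977, Rational(1, 6538)) = Rational(977, 6538)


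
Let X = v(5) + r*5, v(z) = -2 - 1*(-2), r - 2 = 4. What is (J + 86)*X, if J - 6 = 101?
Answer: 5790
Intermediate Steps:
r = 6 (r = 2 + 4 = 6)
J = 107 (J = 6 + 101 = 107)
v(z) = 0 (v(z) = -2 + 2 = 0)
X = 30 (X = 0 + 6*5 = 0 + 30 = 30)
(J + 86)*X = (107 + 86)*30 = 193*30 = 5790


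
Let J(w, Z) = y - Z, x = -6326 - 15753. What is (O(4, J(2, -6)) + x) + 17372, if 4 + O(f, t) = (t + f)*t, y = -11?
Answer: -4706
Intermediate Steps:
x = -22079
J(w, Z) = -11 - Z
O(f, t) = -4 + t*(f + t) (O(f, t) = -4 + (t + f)*t = -4 + (f + t)*t = -4 + t*(f + t))
(O(4, J(2, -6)) + x) + 17372 = ((-4 + (-11 - 1*(-6))**2 + 4*(-11 - 1*(-6))) - 22079) + 17372 = ((-4 + (-11 + 6)**2 + 4*(-11 + 6)) - 22079) + 17372 = ((-4 + (-5)**2 + 4*(-5)) - 22079) + 17372 = ((-4 + 25 - 20) - 22079) + 17372 = (1 - 22079) + 17372 = -22078 + 17372 = -4706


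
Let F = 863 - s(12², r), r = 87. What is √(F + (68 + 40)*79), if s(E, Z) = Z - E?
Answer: 2*√2363 ≈ 97.221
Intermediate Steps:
F = 920 (F = 863 - (87 - 1*12²) = 863 - (87 - 1*144) = 863 - (87 - 144) = 863 - 1*(-57) = 863 + 57 = 920)
√(F + (68 + 40)*79) = √(920 + (68 + 40)*79) = √(920 + 108*79) = √(920 + 8532) = √9452 = 2*√2363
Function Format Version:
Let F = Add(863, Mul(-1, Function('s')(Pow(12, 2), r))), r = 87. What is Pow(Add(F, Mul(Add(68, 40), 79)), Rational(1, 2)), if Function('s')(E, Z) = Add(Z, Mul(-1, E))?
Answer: Mul(2, Pow(2363, Rational(1, 2))) ≈ 97.221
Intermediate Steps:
F = 920 (F = Add(863, Mul(-1, Add(87, Mul(-1, Pow(12, 2))))) = Add(863, Mul(-1, Add(87, Mul(-1, 144)))) = Add(863, Mul(-1, Add(87, -144))) = Add(863, Mul(-1, -57)) = Add(863, 57) = 920)
Pow(Add(F, Mul(Add(68, 40), 79)), Rational(1, 2)) = Pow(Add(920, Mul(Add(68, 40), 79)), Rational(1, 2)) = Pow(Add(920, Mul(108, 79)), Rational(1, 2)) = Pow(Add(920, 8532), Rational(1, 2)) = Pow(9452, Rational(1, 2)) = Mul(2, Pow(2363, Rational(1, 2)))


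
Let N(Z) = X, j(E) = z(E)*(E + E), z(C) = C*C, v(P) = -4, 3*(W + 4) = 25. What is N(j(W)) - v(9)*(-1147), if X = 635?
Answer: -3953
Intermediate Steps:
W = 13/3 (W = -4 + (⅓)*25 = -4 + 25/3 = 13/3 ≈ 4.3333)
z(C) = C²
j(E) = 2*E³ (j(E) = E²*(E + E) = E²*(2*E) = 2*E³)
N(Z) = 635
N(j(W)) - v(9)*(-1147) = 635 - (-4)*(-1147) = 635 - 1*4588 = 635 - 4588 = -3953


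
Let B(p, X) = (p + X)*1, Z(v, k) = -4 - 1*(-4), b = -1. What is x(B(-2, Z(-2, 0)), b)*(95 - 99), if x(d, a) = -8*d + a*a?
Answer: -68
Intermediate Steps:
Z(v, k) = 0 (Z(v, k) = -4 + 4 = 0)
B(p, X) = X + p (B(p, X) = (X + p)*1 = X + p)
x(d, a) = a**2 - 8*d (x(d, a) = -8*d + a**2 = a**2 - 8*d)
x(B(-2, Z(-2, 0)), b)*(95 - 99) = ((-1)**2 - 8*(0 - 2))*(95 - 99) = (1 - 8*(-2))*(-4) = (1 + 16)*(-4) = 17*(-4) = -68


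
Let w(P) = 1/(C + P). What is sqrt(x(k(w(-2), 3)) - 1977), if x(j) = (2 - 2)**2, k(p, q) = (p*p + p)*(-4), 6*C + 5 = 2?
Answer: I*sqrt(1977) ≈ 44.463*I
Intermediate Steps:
C = -1/2 (C = -5/6 + (1/6)*2 = -5/6 + 1/3 = -1/2 ≈ -0.50000)
w(P) = 1/(-1/2 + P)
k(p, q) = -4*p - 4*p**2 (k(p, q) = (p**2 + p)*(-4) = (p + p**2)*(-4) = -4*p - 4*p**2)
x(j) = 0 (x(j) = 0**2 = 0)
sqrt(x(k(w(-2), 3)) - 1977) = sqrt(0 - 1977) = sqrt(-1977) = I*sqrt(1977)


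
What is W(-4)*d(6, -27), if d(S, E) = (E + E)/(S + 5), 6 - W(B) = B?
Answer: -540/11 ≈ -49.091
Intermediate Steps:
W(B) = 6 - B
d(S, E) = 2*E/(5 + S) (d(S, E) = (2*E)/(5 + S) = 2*E/(5 + S))
W(-4)*d(6, -27) = (6 - 1*(-4))*(2*(-27)/(5 + 6)) = (6 + 4)*(2*(-27)/11) = 10*(2*(-27)*(1/11)) = 10*(-54/11) = -540/11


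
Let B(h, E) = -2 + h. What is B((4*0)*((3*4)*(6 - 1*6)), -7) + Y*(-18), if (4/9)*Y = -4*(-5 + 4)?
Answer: -164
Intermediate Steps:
Y = 9 (Y = 9*(-4*(-5 + 4))/4 = 9*(-4*(-1))/4 = (9/4)*4 = 9)
B((4*0)*((3*4)*(6 - 1*6)), -7) + Y*(-18) = (-2 + (4*0)*((3*4)*(6 - 1*6))) + 9*(-18) = (-2 + 0*(12*(6 - 6))) - 162 = (-2 + 0*(12*0)) - 162 = (-2 + 0*0) - 162 = (-2 + 0) - 162 = -2 - 162 = -164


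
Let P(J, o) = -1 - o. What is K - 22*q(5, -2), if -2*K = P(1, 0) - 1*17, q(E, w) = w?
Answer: 53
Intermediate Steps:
K = 9 (K = -((-1 - 1*0) - 1*17)/2 = -((-1 + 0) - 17)/2 = -(-1 - 17)/2 = -½*(-18) = 9)
K - 22*q(5, -2) = 9 - 22*(-2) = 9 + 44 = 53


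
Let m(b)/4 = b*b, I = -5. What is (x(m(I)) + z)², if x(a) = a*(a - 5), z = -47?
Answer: 89359209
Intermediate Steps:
m(b) = 4*b² (m(b) = 4*(b*b) = 4*b²)
x(a) = a*(-5 + a)
(x(m(I)) + z)² = ((4*(-5)²)*(-5 + 4*(-5)²) - 47)² = ((4*25)*(-5 + 4*25) - 47)² = (100*(-5 + 100) - 47)² = (100*95 - 47)² = (9500 - 47)² = 9453² = 89359209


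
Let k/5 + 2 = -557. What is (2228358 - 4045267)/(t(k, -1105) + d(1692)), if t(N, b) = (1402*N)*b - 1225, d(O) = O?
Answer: -1816909/4330042417 ≈ -0.00041961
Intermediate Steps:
k = -2795 (k = -10 + 5*(-557) = -10 - 2785 = -2795)
t(N, b) = -1225 + 1402*N*b (t(N, b) = 1402*N*b - 1225 = -1225 + 1402*N*b)
(2228358 - 4045267)/(t(k, -1105) + d(1692)) = (2228358 - 4045267)/((-1225 + 1402*(-2795)*(-1105)) + 1692) = -1816909/((-1225 + 4330041950) + 1692) = -1816909/(4330040725 + 1692) = -1816909/4330042417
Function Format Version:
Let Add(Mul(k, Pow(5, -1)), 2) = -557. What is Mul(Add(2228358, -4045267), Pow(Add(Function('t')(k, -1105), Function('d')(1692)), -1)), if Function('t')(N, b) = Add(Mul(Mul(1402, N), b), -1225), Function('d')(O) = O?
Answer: Rational(-1816909, 4330042417) ≈ -0.00041961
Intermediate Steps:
k = -2795 (k = Add(-10, Mul(5, -557)) = Add(-10, -2785) = -2795)
Function('t')(N, b) = Add(-1225, Mul(1402, N, b)) (Function('t')(N, b) = Add(Mul(1402, N, b), -1225) = Add(-1225, Mul(1402, N, b)))
Mul(Add(2228358, -4045267), Pow(Add(Function('t')(k, -1105), Function('d')(1692)), -1)) = Mul(Add(2228358, -4045267), Pow(Add(Add(-1225, Mul(1402, -2795, -1105)), 1692), -1)) = Mul(-1816909, Pow(Add(Add(-1225, 4330041950), 1692), -1)) = Mul(-1816909, Pow(Add(4330040725, 1692), -1)) = Mul(-1816909, Pow(4330042417, -1)) = Mul(-1816909, Rational(1, 4330042417)) = Rational(-1816909, 4330042417)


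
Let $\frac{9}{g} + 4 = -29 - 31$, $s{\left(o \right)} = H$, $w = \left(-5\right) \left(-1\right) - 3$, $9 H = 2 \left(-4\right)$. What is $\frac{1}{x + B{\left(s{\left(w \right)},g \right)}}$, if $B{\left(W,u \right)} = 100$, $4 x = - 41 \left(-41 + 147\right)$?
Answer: $- \frac{2}{1973} \approx -0.0010137$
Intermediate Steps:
$H = - \frac{8}{9}$ ($H = \frac{2 \left(-4\right)}{9} = \frac{1}{9} \left(-8\right) = - \frac{8}{9} \approx -0.88889$)
$x = - \frac{2173}{2}$ ($x = \frac{\left(-41\right) \left(-41 + 147\right)}{4} = \frac{\left(-41\right) 106}{4} = \frac{1}{4} \left(-4346\right) = - \frac{2173}{2} \approx -1086.5$)
$w = 2$ ($w = 5 - 3 = 2$)
$s{\left(o \right)} = - \frac{8}{9}$
$g = - \frac{9}{64}$ ($g = \frac{9}{-4 - 60} = \frac{9}{-64} = 9 \left(- \frac{1}{64}\right) = - \frac{9}{64} \approx -0.14063$)
$\frac{1}{x + B{\left(s{\left(w \right)},g \right)}} = \frac{1}{- \frac{2173}{2} + 100} = \frac{1}{- \frac{1973}{2}} = - \frac{2}{1973}$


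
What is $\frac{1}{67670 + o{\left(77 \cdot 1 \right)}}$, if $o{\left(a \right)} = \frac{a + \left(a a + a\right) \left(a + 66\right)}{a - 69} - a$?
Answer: $\frac{8}{1399679} \approx 5.7156 \cdot 10^{-6}$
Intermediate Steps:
$o{\left(a \right)} = - a + \frac{a + \left(66 + a\right) \left(a + a^{2}\right)}{-69 + a}$ ($o{\left(a \right)} = \frac{a + \left(a^{2} + a\right) \left(66 + a\right)}{-69 + a} - a = \frac{a + \left(a + a^{2}\right) \left(66 + a\right)}{-69 + a} - a = \frac{a + \left(66 + a\right) \left(a + a^{2}\right)}{-69 + a} - a = - a + \frac{a + \left(66 + a\right) \left(a + a^{2}\right)}{-69 + a}$)
$\frac{1}{67670 + o{\left(77 \cdot 1 \right)}} = \frac{1}{67670 + \frac{77 \cdot 1 \left(136 + \left(77 \cdot 1\right)^{2} + 66 \cdot 77 \cdot 1\right)}{-69 + 77 \cdot 1}} = \frac{1}{67670 + \frac{77 \left(136 + 77^{2} + 66 \cdot 77\right)}{-69 + 77}} = \frac{1}{67670 + \frac{77 \left(136 + 5929 + 5082\right)}{8}} = \frac{1}{67670 + 77 \cdot \frac{1}{8} \cdot 11147} = \frac{1}{67670 + \frac{858319}{8}} = \frac{1}{\frac{1399679}{8}} = \frac{8}{1399679}$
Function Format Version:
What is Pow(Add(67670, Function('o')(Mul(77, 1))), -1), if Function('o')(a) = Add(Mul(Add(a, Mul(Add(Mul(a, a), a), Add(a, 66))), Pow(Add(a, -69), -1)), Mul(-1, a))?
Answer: Rational(8, 1399679) ≈ 5.7156e-6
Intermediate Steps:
Function('o')(a) = Add(Mul(-1, a), Mul(Pow(Add(-69, a), -1), Add(a, Mul(Add(66, a), Add(a, Pow(a, 2)))))) (Function('o')(a) = Add(Mul(Add(a, Mul(Add(Pow(a, 2), a), Add(66, a))), Pow(Add(-69, a), -1)), Mul(-1, a)) = Add(Mul(Add(a, Mul(Add(a, Pow(a, 2)), Add(66, a))), Pow(Add(-69, a), -1)), Mul(-1, a)) = Add(Mul(Add(a, Mul(Add(66, a), Add(a, Pow(a, 2)))), Pow(Add(-69, a), -1)), Mul(-1, a)) = Add(Mul(Pow(Add(-69, a), -1), Add(a, Mul(Add(66, a), Add(a, Pow(a, 2))))), Mul(-1, a)) = Add(Mul(-1, a), Mul(Pow(Add(-69, a), -1), Add(a, Mul(Add(66, a), Add(a, Pow(a, 2)))))))
Pow(Add(67670, Function('o')(Mul(77, 1))), -1) = Pow(Add(67670, Mul(Mul(77, 1), Pow(Add(-69, Mul(77, 1)), -1), Add(136, Pow(Mul(77, 1), 2), Mul(66, Mul(77, 1))))), -1) = Pow(Add(67670, Mul(77, Pow(Add(-69, 77), -1), Add(136, Pow(77, 2), Mul(66, 77)))), -1) = Pow(Add(67670, Mul(77, Pow(8, -1), Add(136, 5929, 5082))), -1) = Pow(Add(67670, Mul(77, Rational(1, 8), 11147)), -1) = Pow(Add(67670, Rational(858319, 8)), -1) = Pow(Rational(1399679, 8), -1) = Rational(8, 1399679)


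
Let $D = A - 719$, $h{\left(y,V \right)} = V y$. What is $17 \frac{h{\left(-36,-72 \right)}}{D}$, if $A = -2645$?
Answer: $- \frac{11016}{841} \approx -13.099$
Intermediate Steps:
$D = -3364$ ($D = -2645 - 719 = -3364$)
$17 \frac{h{\left(-36,-72 \right)}}{D} = 17 \frac{\left(-72\right) \left(-36\right)}{-3364} = 17 \cdot 2592 \left(- \frac{1}{3364}\right) = 17 \left(- \frac{648}{841}\right) = - \frac{11016}{841}$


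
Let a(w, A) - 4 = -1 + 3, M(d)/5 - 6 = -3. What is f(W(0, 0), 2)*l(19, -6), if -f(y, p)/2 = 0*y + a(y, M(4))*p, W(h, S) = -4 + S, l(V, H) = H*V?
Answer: 2736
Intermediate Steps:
M(d) = 15 (M(d) = 30 + 5*(-3) = 30 - 15 = 15)
a(w, A) = 6 (a(w, A) = 4 + (-1 + 3) = 4 + 2 = 6)
f(y, p) = -12*p (f(y, p) = -2*(0*y + 6*p) = -2*(0 + 6*p) = -12*p)
f(W(0, 0), 2)*l(19, -6) = (-12*2)*(-6*19) = -24*(-114) = 2736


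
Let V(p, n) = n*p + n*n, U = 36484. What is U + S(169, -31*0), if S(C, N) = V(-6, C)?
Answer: 64031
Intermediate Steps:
V(p, n) = n² + n*p (V(p, n) = n*p + n² = n² + n*p)
S(C, N) = C*(-6 + C) (S(C, N) = C*(C - 6) = C*(-6 + C))
U + S(169, -31*0) = 36484 + 169*(-6 + 169) = 36484 + 169*163 = 36484 + 27547 = 64031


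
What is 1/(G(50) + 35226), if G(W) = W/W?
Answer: 1/35227 ≈ 2.8387e-5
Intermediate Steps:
G(W) = 1
1/(G(50) + 35226) = 1/(1 + 35226) = 1/35227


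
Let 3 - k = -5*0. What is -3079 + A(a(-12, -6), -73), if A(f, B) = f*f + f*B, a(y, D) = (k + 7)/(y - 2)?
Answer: -148291/49 ≈ -3026.3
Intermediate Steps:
k = 3 (k = 3 - (-5)*0 = 3 - 1*0 = 3 + 0 = 3)
a(y, D) = 10/(-2 + y) (a(y, D) = (3 + 7)/(y - 2) = 10/(-2 + y))
A(f, B) = f² + B*f
-3079 + A(a(-12, -6), -73) = -3079 + (10/(-2 - 12))*(-73 + 10/(-2 - 12)) = -3079 + (10/(-14))*(-73 + 10/(-14)) = -3079 + (10*(-1/14))*(-73 + 10*(-1/14)) = -3079 - 5*(-73 - 5/7)/7 = -3079 - 5/7*(-516/7) = -3079 + 2580/49 = -148291/49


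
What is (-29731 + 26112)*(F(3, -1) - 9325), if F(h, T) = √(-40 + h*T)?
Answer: 33747175 - 3619*I*√43 ≈ 3.3747e+7 - 23731.0*I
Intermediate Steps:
F(h, T) = √(-40 + T*h)
(-29731 + 26112)*(F(3, -1) - 9325) = (-29731 + 26112)*(√(-40 - 1*3) - 9325) = -3619*(√(-40 - 3) - 9325) = -3619*(√(-43) - 9325) = -3619*(I*√43 - 9325) = -3619*(-9325 + I*√43) = 33747175 - 3619*I*√43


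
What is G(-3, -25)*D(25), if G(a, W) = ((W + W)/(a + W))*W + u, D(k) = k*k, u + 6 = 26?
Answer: -215625/14 ≈ -15402.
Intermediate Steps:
u = 20 (u = -6 + 26 = 20)
D(k) = k²
G(a, W) = 20 + 2*W²/(W + a) (G(a, W) = ((W + W)/(a + W))*W + 20 = ((2*W)/(W + a))*W + 20 = (2*W/(W + a))*W + 20 = 2*W²/(W + a) + 20 = 20 + 2*W²/(W + a))
G(-3, -25)*D(25) = (2*((-25)² + 10*(-25) + 10*(-3))/(-25 - 3))*25² = (2*(625 - 250 - 30)/(-28))*625 = (2*(-1/28)*345)*625 = -345/14*625 = -215625/14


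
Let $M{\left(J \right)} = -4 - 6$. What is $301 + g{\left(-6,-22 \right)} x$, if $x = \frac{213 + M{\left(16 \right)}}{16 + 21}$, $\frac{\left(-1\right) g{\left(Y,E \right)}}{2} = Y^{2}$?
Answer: $- \frac{3479}{37} \approx -94.027$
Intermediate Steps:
$g{\left(Y,E \right)} = - 2 Y^{2}$
$M{\left(J \right)} = -10$ ($M{\left(J \right)} = -4 - 6 = -10$)
$x = \frac{203}{37}$ ($x = \frac{213 - 10}{16 + 21} = \frac{203}{37} \approx 5.4865$)
$301 + g{\left(-6,-22 \right)} x = 301 + - 2 \left(-6\right)^{2} \cdot \frac{203}{37} = 301 + \left(-2\right) 36 \cdot \frac{203}{37} = 301 - \frac{14616}{37} = - \frac{3479}{37}$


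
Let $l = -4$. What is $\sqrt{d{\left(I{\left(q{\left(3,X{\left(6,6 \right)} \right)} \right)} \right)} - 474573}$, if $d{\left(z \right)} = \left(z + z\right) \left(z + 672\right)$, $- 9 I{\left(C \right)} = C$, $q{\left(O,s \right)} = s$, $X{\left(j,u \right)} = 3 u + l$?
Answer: $\frac{i \sqrt{38609365}}{9} \approx 690.41 i$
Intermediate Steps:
$X{\left(j,u \right)} = -4 + 3 u$ ($X{\left(j,u \right)} = 3 u - 4 = -4 + 3 u$)
$I{\left(C \right)} = - \frac{C}{9}$
$d{\left(z \right)} = 2 z \left(672 + z\right)$
$\sqrt{d{\left(I{\left(q{\left(3,X{\left(6,6 \right)} \right)} \right)} \right)} - 474573} = \sqrt{2 \left(- \frac{-4 + 3 \cdot 6}{9}\right) \left(672 - \frac{-4 + 3 \cdot 6}{9}\right) - 474573} = \sqrt{2 \left(- \frac{-4 + 18}{9}\right) \left(672 - \frac{-4 + 18}{9}\right) - 474573} = \sqrt{2 \left(\left(- \frac{1}{9}\right) 14\right) \left(672 - \frac{14}{9}\right) - 474573} = \sqrt{2 \left(- \frac{14}{9}\right) \left(672 - \frac{14}{9}\right) - 474573} = \sqrt{2 \left(- \frac{14}{9}\right) \frac{6034}{9} - 474573} = \sqrt{- \frac{168952}{81} - 474573} = \sqrt{- \frac{38609365}{81}} = \frac{i \sqrt{38609365}}{9}$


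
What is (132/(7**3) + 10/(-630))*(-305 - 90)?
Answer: -449905/3087 ≈ -145.74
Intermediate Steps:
(132/(7**3) + 10/(-630))*(-305 - 90) = (132/343 + 10*(-1/630))*(-395) = (132*(1/343) - 1/63)*(-395) = (132/343 - 1/63)*(-395) = (1139/3087)*(-395) = -449905/3087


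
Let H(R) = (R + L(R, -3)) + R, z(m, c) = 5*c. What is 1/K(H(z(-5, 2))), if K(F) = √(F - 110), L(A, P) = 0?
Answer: -I*√10/30 ≈ -0.10541*I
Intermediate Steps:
H(R) = 2*R (H(R) = (R + 0) + R = R + R = 2*R)
K(F) = √(-110 + F)
1/K(H(z(-5, 2))) = 1/(√(-110 + 2*(5*2))) = 1/(√(-110 + 2*10)) = 1/(√(-110 + 20)) = 1/(√(-90)) = 1/(3*I*√10) = -I*√10/30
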